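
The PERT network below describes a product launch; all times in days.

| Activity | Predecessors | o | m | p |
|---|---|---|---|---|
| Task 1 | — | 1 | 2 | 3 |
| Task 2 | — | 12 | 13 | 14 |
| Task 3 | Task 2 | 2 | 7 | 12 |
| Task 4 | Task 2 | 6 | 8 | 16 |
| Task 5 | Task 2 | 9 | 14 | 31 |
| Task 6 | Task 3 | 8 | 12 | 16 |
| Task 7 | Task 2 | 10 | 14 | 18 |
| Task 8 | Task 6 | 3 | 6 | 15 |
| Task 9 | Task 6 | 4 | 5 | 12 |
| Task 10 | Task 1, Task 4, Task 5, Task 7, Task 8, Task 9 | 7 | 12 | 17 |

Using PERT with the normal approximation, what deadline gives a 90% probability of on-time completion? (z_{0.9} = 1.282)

te_Task 1 = (1 + 4·2 + 3)/6 = 12/6 = 2; σ²_Task 1 = ((3−1)/6)² = 0.111
te_Task 2 = (12 + 4·13 + 14)/6 = 78/6 = 13; σ²_Task 2 = ((14−12)/6)² = 0.111
te_Task 3 = (2 + 4·7 + 12)/6 = 42/6 = 7; σ²_Task 3 = ((12−2)/6)² = 2.778
te_Task 4 = (6 + 4·8 + 16)/6 = 54/6 = 9; σ²_Task 4 = ((16−6)/6)² = 2.778
te_Task 5 = (9 + 4·14 + 31)/6 = 96/6 = 16; σ²_Task 5 = ((31−9)/6)² = 13.444
te_Task 6 = (8 + 4·12 + 16)/6 = 72/6 = 12; σ²_Task 6 = ((16−8)/6)² = 1.778
te_Task 7 = (10 + 4·14 + 18)/6 = 84/6 = 14; σ²_Task 7 = ((18−10)/6)² = 1.778
te_Task 8 = (3 + 4·6 + 15)/6 = 42/6 = 7; σ²_Task 8 = ((15−3)/6)² = 4.000
te_Task 9 = (4 + 4·5 + 12)/6 = 36/6 = 6; σ²_Task 9 = ((12−4)/6)² = 1.778
te_Task 10 = (7 + 4·12 + 17)/6 = 72/6 = 12; σ²_Task 10 = ((17−7)/6)² = 2.778

Forward pass:
ES_Task 1 = 0; EF_Task 1 = 2
ES_Task 2 = 0; EF_Task 2 = 13
ES_Task 3 = 13; EF_Task 3 = 13+7 = 20
ES_Task 4 = 13; EF_Task 4 = 13+9 = 22
ES_Task 5 = 13; EF_Task 5 = 13+16 = 29
ES_Task 6 = 20; EF_Task 6 = 20+12 = 32
ES_Task 7 = 13; EF_Task 7 = 13+14 = 27
ES_Task 8 = 32; EF_Task 8 = 32+7 = 39
ES_Task 9 = 32; EF_Task 9 = 32+6 = 38
ES_Task 10 = max(EF_Task 1=2, EF_Task 4=22, EF_Task 5=29, EF_Task 7=27, EF_Task 8=39, EF_Task 9=38) = 39; EF_Task 10 = 39+12 = 51
Expected project duration μ = 51 days. Critical path: Task 2 → Task 3 → Task 6 → Task 8 → Task 10.

Variance along critical path = 0.111 + 2.778 + 1.778 + 4.000 + 2.778 = 11.444; σ = 3.383 days.
D = μ + z·σ = 51 + 1.282·3.383 = 55.3 days

55.3 days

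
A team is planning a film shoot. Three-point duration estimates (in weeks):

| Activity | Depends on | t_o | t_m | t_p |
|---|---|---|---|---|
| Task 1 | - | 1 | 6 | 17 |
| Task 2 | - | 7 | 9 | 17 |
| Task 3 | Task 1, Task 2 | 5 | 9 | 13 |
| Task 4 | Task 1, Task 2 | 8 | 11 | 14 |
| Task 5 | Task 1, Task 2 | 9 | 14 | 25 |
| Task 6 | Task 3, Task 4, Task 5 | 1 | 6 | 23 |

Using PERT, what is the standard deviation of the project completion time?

te_Task 1 = (1 + 4·6 + 17)/6 = 42/6 = 7; σ²_Task 1 = ((17−1)/6)² = 7.111
te_Task 2 = (7 + 4·9 + 17)/6 = 60/6 = 10; σ²_Task 2 = ((17−7)/6)² = 2.778
te_Task 3 = (5 + 4·9 + 13)/6 = 54/6 = 9; σ²_Task 3 = ((13−5)/6)² = 1.778
te_Task 4 = (8 + 4·11 + 14)/6 = 66/6 = 11; σ²_Task 4 = ((14−8)/6)² = 1.000
te_Task 5 = (9 + 4·14 + 25)/6 = 90/6 = 15; σ²_Task 5 = ((25−9)/6)² = 7.111
te_Task 6 = (1 + 4·6 + 23)/6 = 48/6 = 8; σ²_Task 6 = ((23−1)/6)² = 13.444

Forward pass:
ES_Task 1 = 0; EF_Task 1 = 7
ES_Task 2 = 0; EF_Task 2 = 10
ES_Task 3 = max(EF_Task 1=7, EF_Task 2=10) = 10; EF_Task 3 = 10+9 = 19
ES_Task 4 = max(EF_Task 1=7, EF_Task 2=10) = 10; EF_Task 4 = 10+11 = 21
ES_Task 5 = max(EF_Task 1=7, EF_Task 2=10) = 10; EF_Task 5 = 10+15 = 25
ES_Task 6 = max(EF_Task 3=19, EF_Task 4=21, EF_Task 5=25) = 25; EF_Task 6 = 25+8 = 33
Expected project duration μ = 33 weeks. Critical path: Task 2 → Task 5 → Task 6.

Variance along critical path = 2.778 + 7.111 + 13.444 = 23.333
σ = √23.333 = 4.830 weeks

4.83 weeks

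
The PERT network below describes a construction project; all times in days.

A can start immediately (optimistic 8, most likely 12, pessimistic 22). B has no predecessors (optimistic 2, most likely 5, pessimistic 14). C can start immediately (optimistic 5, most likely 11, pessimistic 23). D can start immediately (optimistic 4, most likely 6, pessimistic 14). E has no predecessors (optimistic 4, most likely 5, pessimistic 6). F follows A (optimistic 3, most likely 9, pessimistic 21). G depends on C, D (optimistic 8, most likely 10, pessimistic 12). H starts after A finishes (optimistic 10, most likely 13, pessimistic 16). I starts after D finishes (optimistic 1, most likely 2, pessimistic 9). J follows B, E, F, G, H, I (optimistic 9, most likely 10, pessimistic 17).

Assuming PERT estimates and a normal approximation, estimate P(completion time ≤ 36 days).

te_A = (8 + 4·12 + 22)/6 = 78/6 = 13; σ²_A = ((22−8)/6)² = 5.444
te_B = (2 + 4·5 + 14)/6 = 36/6 = 6; σ²_B = ((14−2)/6)² = 4.000
te_C = (5 + 4·11 + 23)/6 = 72/6 = 12; σ²_C = ((23−5)/6)² = 9.000
te_D = (4 + 4·6 + 14)/6 = 42/6 = 7; σ²_D = ((14−4)/6)² = 2.778
te_E = (4 + 4·5 + 6)/6 = 30/6 = 5; σ²_E = ((6−4)/6)² = 0.111
te_F = (3 + 4·9 + 21)/6 = 60/6 = 10; σ²_F = ((21−3)/6)² = 9.000
te_G = (8 + 4·10 + 12)/6 = 60/6 = 10; σ²_G = ((12−8)/6)² = 0.444
te_H = (10 + 4·13 + 16)/6 = 78/6 = 13; σ²_H = ((16−10)/6)² = 1.000
te_I = (1 + 4·2 + 9)/6 = 18/6 = 3; σ²_I = ((9−1)/6)² = 1.778
te_J = (9 + 4·10 + 17)/6 = 66/6 = 11; σ²_J = ((17−9)/6)² = 1.778

Forward pass:
ES_A = 0; EF_A = 13
ES_B = 0; EF_B = 6
ES_C = 0; EF_C = 12
ES_D = 0; EF_D = 7
ES_E = 0; EF_E = 5
ES_F = 13; EF_F = 13+10 = 23
ES_G = max(EF_C=12, EF_D=7) = 12; EF_G = 12+10 = 22
ES_H = 13; EF_H = 13+13 = 26
ES_I = 7; EF_I = 7+3 = 10
ES_J = max(EF_B=6, EF_E=5, EF_F=23, EF_G=22, EF_H=26, EF_I=10) = 26; EF_J = 26+11 = 37
Expected project duration μ = 37 days. Critical path: A → H → J.

Variance along critical path = 5.444 + 1.000 + 1.778 = 8.222; σ = √8.222 = 2.867 days.
Z = (36 − 37) / 2.867 = -0.349
P(T ≤ 36) = Φ(-0.349) ≈ 0.364

0.364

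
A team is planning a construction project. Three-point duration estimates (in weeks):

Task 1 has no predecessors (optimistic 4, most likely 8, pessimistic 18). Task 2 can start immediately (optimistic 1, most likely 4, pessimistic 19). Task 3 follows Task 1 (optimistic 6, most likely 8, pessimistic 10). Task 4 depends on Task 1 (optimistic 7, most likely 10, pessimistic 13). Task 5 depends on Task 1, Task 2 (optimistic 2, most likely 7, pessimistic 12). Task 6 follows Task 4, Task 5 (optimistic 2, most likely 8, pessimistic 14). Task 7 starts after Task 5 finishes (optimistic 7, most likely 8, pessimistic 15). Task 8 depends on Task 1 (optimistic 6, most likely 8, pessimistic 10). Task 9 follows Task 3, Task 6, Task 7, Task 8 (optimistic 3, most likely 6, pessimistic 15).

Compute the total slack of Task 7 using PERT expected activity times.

2 weeks

te_Task 1 = (4 + 4·8 + 18)/6 = 54/6 = 9
te_Task 2 = (1 + 4·4 + 19)/6 = 36/6 = 6
te_Task 3 = (6 + 4·8 + 10)/6 = 48/6 = 8
te_Task 4 = (7 + 4·10 + 13)/6 = 60/6 = 10
te_Task 5 = (2 + 4·7 + 12)/6 = 42/6 = 7
te_Task 6 = (2 + 4·8 + 14)/6 = 48/6 = 8
te_Task 7 = (7 + 4·8 + 15)/6 = 54/6 = 9
te_Task 8 = (6 + 4·8 + 10)/6 = 48/6 = 8
te_Task 9 = (3 + 4·6 + 15)/6 = 42/6 = 7

Forward pass:
ES_Task 1 = 0; EF_Task 1 = 9
ES_Task 2 = 0; EF_Task 2 = 6
ES_Task 3 = 9; EF_Task 3 = 9+8 = 17
ES_Task 4 = 9; EF_Task 4 = 9+10 = 19
ES_Task 5 = max(EF_Task 1=9, EF_Task 2=6) = 9; EF_Task 5 = 9+7 = 16
ES_Task 6 = max(EF_Task 4=19, EF_Task 5=16) = 19; EF_Task 6 = 19+8 = 27
ES_Task 7 = 16; EF_Task 7 = 16+9 = 25
ES_Task 8 = 9; EF_Task 8 = 9+8 = 17
ES_Task 9 = max(EF_Task 3=17, EF_Task 6=27, EF_Task 7=25, EF_Task 8=17) = 27; EF_Task 9 = 27+7 = 34
Expected project duration μ = 34 weeks. Critical path: Task 1 → Task 4 → Task 6 → Task 9.

Backward pass:
LF_Task 9 = 34; LS_Task 9 = 34−7 = 27
LF_Task 8 = LS_Task 9 = 27; LS_Task 8 = 27−8 = 19
LF_Task 7 = LS_Task 9 = 27; LS_Task 7 = 27−9 = 18
LF_Task 6 = LS_Task 9 = 27; LS_Task 6 = 27−8 = 19
LF_Task 5 = min(LS_Task 6=19, LS_Task 7=18) = 18; LS_Task 5 = 18−7 = 11
LF_Task 4 = LS_Task 6 = 19; LS_Task 4 = 19−10 = 9
LF_Task 3 = LS_Task 9 = 27; LS_Task 3 = 27−8 = 19
LF_Task 2 = LS_Task 5 = 11; LS_Task 2 = 11−6 = 5
LF_Task 1 = min(LS_Task 3=19, LS_Task 4=9, LS_Task 5=11, LS_Task 8=19) = 9; LS_Task 1 = 9−9 = 0
Slack_Task 7 = LS_Task 7 − ES_Task 7 = 18 − 16 = 2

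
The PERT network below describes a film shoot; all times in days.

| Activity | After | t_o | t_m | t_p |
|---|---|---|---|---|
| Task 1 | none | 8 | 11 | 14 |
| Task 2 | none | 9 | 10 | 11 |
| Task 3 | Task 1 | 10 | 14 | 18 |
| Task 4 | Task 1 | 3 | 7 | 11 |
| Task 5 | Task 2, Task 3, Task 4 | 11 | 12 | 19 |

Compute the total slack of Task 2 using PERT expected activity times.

15 days

te_Task 1 = (8 + 4·11 + 14)/6 = 66/6 = 11
te_Task 2 = (9 + 4·10 + 11)/6 = 60/6 = 10
te_Task 3 = (10 + 4·14 + 18)/6 = 84/6 = 14
te_Task 4 = (3 + 4·7 + 11)/6 = 42/6 = 7
te_Task 5 = (11 + 4·12 + 19)/6 = 78/6 = 13

Forward pass:
ES_Task 1 = 0; EF_Task 1 = 11
ES_Task 2 = 0; EF_Task 2 = 10
ES_Task 3 = 11; EF_Task 3 = 11+14 = 25
ES_Task 4 = 11; EF_Task 4 = 11+7 = 18
ES_Task 5 = max(EF_Task 2=10, EF_Task 3=25, EF_Task 4=18) = 25; EF_Task 5 = 25+13 = 38
Expected project duration μ = 38 days. Critical path: Task 1 → Task 3 → Task 5.

Backward pass:
LF_Task 5 = 38; LS_Task 5 = 38−13 = 25
LF_Task 4 = LS_Task 5 = 25; LS_Task 4 = 25−7 = 18
LF_Task 3 = LS_Task 5 = 25; LS_Task 3 = 25−14 = 11
LF_Task 2 = LS_Task 5 = 25; LS_Task 2 = 25−10 = 15
LF_Task 1 = min(LS_Task 3=11, LS_Task 4=18) = 11; LS_Task 1 = 11−11 = 0
Slack_Task 2 = LS_Task 2 − ES_Task 2 = 15 − 0 = 15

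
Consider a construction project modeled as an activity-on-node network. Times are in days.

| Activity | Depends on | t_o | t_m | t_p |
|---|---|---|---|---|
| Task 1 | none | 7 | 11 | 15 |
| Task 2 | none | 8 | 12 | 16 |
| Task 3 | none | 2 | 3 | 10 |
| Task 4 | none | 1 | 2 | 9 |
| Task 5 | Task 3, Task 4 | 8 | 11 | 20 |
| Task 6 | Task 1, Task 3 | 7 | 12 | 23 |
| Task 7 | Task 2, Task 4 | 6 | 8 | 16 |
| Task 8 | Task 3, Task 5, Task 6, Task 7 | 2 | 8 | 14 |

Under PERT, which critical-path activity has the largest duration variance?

Task 6

te_Task 1 = (7 + 4·11 + 15)/6 = 66/6 = 11; σ²_Task 1 = ((15−7)/6)² = 1.778
te_Task 2 = (8 + 4·12 + 16)/6 = 72/6 = 12; σ²_Task 2 = ((16−8)/6)² = 1.778
te_Task 3 = (2 + 4·3 + 10)/6 = 24/6 = 4; σ²_Task 3 = ((10−2)/6)² = 1.778
te_Task 4 = (1 + 4·2 + 9)/6 = 18/6 = 3; σ²_Task 4 = ((9−1)/6)² = 1.778
te_Task 5 = (8 + 4·11 + 20)/6 = 72/6 = 12; σ²_Task 5 = ((20−8)/6)² = 4.000
te_Task 6 = (7 + 4·12 + 23)/6 = 78/6 = 13; σ²_Task 6 = ((23−7)/6)² = 7.111
te_Task 7 = (6 + 4·8 + 16)/6 = 54/6 = 9; σ²_Task 7 = ((16−6)/6)² = 2.778
te_Task 8 = (2 + 4·8 + 14)/6 = 48/6 = 8; σ²_Task 8 = ((14−2)/6)² = 4.000

Forward pass:
ES_Task 1 = 0; EF_Task 1 = 11
ES_Task 2 = 0; EF_Task 2 = 12
ES_Task 3 = 0; EF_Task 3 = 4
ES_Task 4 = 0; EF_Task 4 = 3
ES_Task 5 = max(EF_Task 3=4, EF_Task 4=3) = 4; EF_Task 5 = 4+12 = 16
ES_Task 6 = max(EF_Task 1=11, EF_Task 3=4) = 11; EF_Task 6 = 11+13 = 24
ES_Task 7 = max(EF_Task 2=12, EF_Task 4=3) = 12; EF_Task 7 = 12+9 = 21
ES_Task 8 = max(EF_Task 3=4, EF_Task 5=16, EF_Task 6=24, EF_Task 7=21) = 24; EF_Task 8 = 24+8 = 32
Expected project duration μ = 32 days. Critical path: Task 1 → Task 6 → Task 8.

Variances on critical path: σ²_Task 1=1.778, σ²_Task 6=7.111, σ²_Task 8=4.000.
Largest is σ²_Task 6 = 7.111.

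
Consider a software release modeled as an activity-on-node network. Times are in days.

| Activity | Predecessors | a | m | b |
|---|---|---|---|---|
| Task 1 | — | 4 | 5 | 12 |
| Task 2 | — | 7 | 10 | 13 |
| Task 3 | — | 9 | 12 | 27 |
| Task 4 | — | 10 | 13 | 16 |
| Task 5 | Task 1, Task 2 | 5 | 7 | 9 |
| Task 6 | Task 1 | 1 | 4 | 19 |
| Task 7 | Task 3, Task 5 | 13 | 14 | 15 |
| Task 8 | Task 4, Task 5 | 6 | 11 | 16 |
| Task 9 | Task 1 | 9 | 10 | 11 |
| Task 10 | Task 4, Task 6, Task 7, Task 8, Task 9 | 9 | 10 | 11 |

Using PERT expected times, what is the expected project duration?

41 days

te_Task 1 = (4 + 4·5 + 12)/6 = 36/6 = 6
te_Task 2 = (7 + 4·10 + 13)/6 = 60/6 = 10
te_Task 3 = (9 + 4·12 + 27)/6 = 84/6 = 14
te_Task 4 = (10 + 4·13 + 16)/6 = 78/6 = 13
te_Task 5 = (5 + 4·7 + 9)/6 = 42/6 = 7
te_Task 6 = (1 + 4·4 + 19)/6 = 36/6 = 6
te_Task 7 = (13 + 4·14 + 15)/6 = 84/6 = 14
te_Task 8 = (6 + 4·11 + 16)/6 = 66/6 = 11
te_Task 9 = (9 + 4·10 + 11)/6 = 60/6 = 10
te_Task 10 = (9 + 4·10 + 11)/6 = 60/6 = 10

Forward pass:
ES_Task 1 = 0; EF_Task 1 = 6
ES_Task 2 = 0; EF_Task 2 = 10
ES_Task 3 = 0; EF_Task 3 = 14
ES_Task 4 = 0; EF_Task 4 = 13
ES_Task 5 = max(EF_Task 1=6, EF_Task 2=10) = 10; EF_Task 5 = 10+7 = 17
ES_Task 6 = 6; EF_Task 6 = 6+6 = 12
ES_Task 7 = max(EF_Task 3=14, EF_Task 5=17) = 17; EF_Task 7 = 17+14 = 31
ES_Task 8 = max(EF_Task 4=13, EF_Task 5=17) = 17; EF_Task 8 = 17+11 = 28
ES_Task 9 = 6; EF_Task 9 = 6+10 = 16
ES_Task 10 = max(EF_Task 4=13, EF_Task 6=12, EF_Task 7=31, EF_Task 8=28, EF_Task 9=16) = 31; EF_Task 10 = 31+10 = 41
Expected project duration μ = 41 days. Critical path: Task 2 → Task 5 → Task 7 → Task 10.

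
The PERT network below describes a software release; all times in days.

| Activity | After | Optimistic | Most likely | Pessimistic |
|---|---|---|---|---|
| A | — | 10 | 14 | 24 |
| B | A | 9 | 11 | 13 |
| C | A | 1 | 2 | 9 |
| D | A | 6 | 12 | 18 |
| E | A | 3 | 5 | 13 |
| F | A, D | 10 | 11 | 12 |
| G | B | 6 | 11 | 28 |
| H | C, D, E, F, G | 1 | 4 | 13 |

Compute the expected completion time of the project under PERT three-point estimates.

te_A = (10 + 4·14 + 24)/6 = 90/6 = 15
te_B = (9 + 4·11 + 13)/6 = 66/6 = 11
te_C = (1 + 4·2 + 9)/6 = 18/6 = 3
te_D = (6 + 4·12 + 18)/6 = 72/6 = 12
te_E = (3 + 4·5 + 13)/6 = 36/6 = 6
te_F = (10 + 4·11 + 12)/6 = 66/6 = 11
te_G = (6 + 4·11 + 28)/6 = 78/6 = 13
te_H = (1 + 4·4 + 13)/6 = 30/6 = 5

Forward pass:
ES_A = 0; EF_A = 15
ES_B = 15; EF_B = 15+11 = 26
ES_C = 15; EF_C = 15+3 = 18
ES_D = 15; EF_D = 15+12 = 27
ES_E = 15; EF_E = 15+6 = 21
ES_F = max(EF_A=15, EF_D=27) = 27; EF_F = 27+11 = 38
ES_G = 26; EF_G = 26+13 = 39
ES_H = max(EF_C=18, EF_D=27, EF_E=21, EF_F=38, EF_G=39) = 39; EF_H = 39+5 = 44
Expected project duration μ = 44 days. Critical path: A → B → G → H.

44 days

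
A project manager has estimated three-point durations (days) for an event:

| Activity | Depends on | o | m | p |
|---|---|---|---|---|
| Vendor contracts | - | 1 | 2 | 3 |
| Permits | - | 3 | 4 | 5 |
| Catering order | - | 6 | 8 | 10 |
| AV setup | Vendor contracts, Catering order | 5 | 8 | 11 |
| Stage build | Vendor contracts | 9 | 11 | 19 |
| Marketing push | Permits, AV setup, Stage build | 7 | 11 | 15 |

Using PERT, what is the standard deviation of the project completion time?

1.80 days

te_Vendor contracts = (1 + 4·2 + 3)/6 = 12/6 = 2; σ²_Vendor contracts = ((3−1)/6)² = 0.111
te_Permits = (3 + 4·4 + 5)/6 = 24/6 = 4; σ²_Permits = ((5−3)/6)² = 0.111
te_Catering order = (6 + 4·8 + 10)/6 = 48/6 = 8; σ²_Catering order = ((10−6)/6)² = 0.444
te_AV setup = (5 + 4·8 + 11)/6 = 48/6 = 8; σ²_AV setup = ((11−5)/6)² = 1.000
te_Stage build = (9 + 4·11 + 19)/6 = 72/6 = 12; σ²_Stage build = ((19−9)/6)² = 2.778
te_Marketing push = (7 + 4·11 + 15)/6 = 66/6 = 11; σ²_Marketing push = ((15−7)/6)² = 1.778

Forward pass:
ES_Vendor contracts = 0; EF_Vendor contracts = 2
ES_Permits = 0; EF_Permits = 4
ES_Catering order = 0; EF_Catering order = 8
ES_AV setup = max(EF_Vendor contracts=2, EF_Catering order=8) = 8; EF_AV setup = 8+8 = 16
ES_Stage build = 2; EF_Stage build = 2+12 = 14
ES_Marketing push = max(EF_Permits=4, EF_AV setup=16, EF_Stage build=14) = 16; EF_Marketing push = 16+11 = 27
Expected project duration μ = 27 days. Critical path: Catering order → AV setup → Marketing push.

Variance along critical path = 0.444 + 1.000 + 1.778 = 3.222
σ = √3.222 = 1.795 days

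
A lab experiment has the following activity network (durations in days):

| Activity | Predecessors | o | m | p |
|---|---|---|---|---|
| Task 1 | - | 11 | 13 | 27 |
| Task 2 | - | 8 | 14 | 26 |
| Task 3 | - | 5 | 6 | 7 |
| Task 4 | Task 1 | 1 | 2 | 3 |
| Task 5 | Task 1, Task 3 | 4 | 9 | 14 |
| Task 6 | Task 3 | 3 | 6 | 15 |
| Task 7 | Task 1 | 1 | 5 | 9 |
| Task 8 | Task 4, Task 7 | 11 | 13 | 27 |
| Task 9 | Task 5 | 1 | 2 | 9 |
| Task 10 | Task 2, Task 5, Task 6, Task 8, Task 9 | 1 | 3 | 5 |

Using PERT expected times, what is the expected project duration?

38 days

te_Task 1 = (11 + 4·13 + 27)/6 = 90/6 = 15
te_Task 2 = (8 + 4·14 + 26)/6 = 90/6 = 15
te_Task 3 = (5 + 4·6 + 7)/6 = 36/6 = 6
te_Task 4 = (1 + 4·2 + 3)/6 = 12/6 = 2
te_Task 5 = (4 + 4·9 + 14)/6 = 54/6 = 9
te_Task 6 = (3 + 4·6 + 15)/6 = 42/6 = 7
te_Task 7 = (1 + 4·5 + 9)/6 = 30/6 = 5
te_Task 8 = (11 + 4·13 + 27)/6 = 90/6 = 15
te_Task 9 = (1 + 4·2 + 9)/6 = 18/6 = 3
te_Task 10 = (1 + 4·3 + 5)/6 = 18/6 = 3

Forward pass:
ES_Task 1 = 0; EF_Task 1 = 15
ES_Task 2 = 0; EF_Task 2 = 15
ES_Task 3 = 0; EF_Task 3 = 6
ES_Task 4 = 15; EF_Task 4 = 15+2 = 17
ES_Task 5 = max(EF_Task 1=15, EF_Task 3=6) = 15; EF_Task 5 = 15+9 = 24
ES_Task 6 = 6; EF_Task 6 = 6+7 = 13
ES_Task 7 = 15; EF_Task 7 = 15+5 = 20
ES_Task 8 = max(EF_Task 4=17, EF_Task 7=20) = 20; EF_Task 8 = 20+15 = 35
ES_Task 9 = 24; EF_Task 9 = 24+3 = 27
ES_Task 10 = max(EF_Task 2=15, EF_Task 5=24, EF_Task 6=13, EF_Task 8=35, EF_Task 9=27) = 35; EF_Task 10 = 35+3 = 38
Expected project duration μ = 38 days. Critical path: Task 1 → Task 7 → Task 8 → Task 10.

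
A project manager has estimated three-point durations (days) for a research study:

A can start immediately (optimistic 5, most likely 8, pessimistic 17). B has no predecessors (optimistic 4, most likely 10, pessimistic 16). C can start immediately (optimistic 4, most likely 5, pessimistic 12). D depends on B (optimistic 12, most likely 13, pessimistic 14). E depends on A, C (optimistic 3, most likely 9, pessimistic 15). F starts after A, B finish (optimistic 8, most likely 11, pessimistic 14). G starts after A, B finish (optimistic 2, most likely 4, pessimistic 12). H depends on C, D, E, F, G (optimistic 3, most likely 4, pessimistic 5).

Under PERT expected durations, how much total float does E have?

te_A = (5 + 4·8 + 17)/6 = 54/6 = 9
te_B = (4 + 4·10 + 16)/6 = 60/6 = 10
te_C = (4 + 4·5 + 12)/6 = 36/6 = 6
te_D = (12 + 4·13 + 14)/6 = 78/6 = 13
te_E = (3 + 4·9 + 15)/6 = 54/6 = 9
te_F = (8 + 4·11 + 14)/6 = 66/6 = 11
te_G = (2 + 4·4 + 12)/6 = 30/6 = 5
te_H = (3 + 4·4 + 5)/6 = 24/6 = 4

Forward pass:
ES_A = 0; EF_A = 9
ES_B = 0; EF_B = 10
ES_C = 0; EF_C = 6
ES_D = 10; EF_D = 10+13 = 23
ES_E = max(EF_A=9, EF_C=6) = 9; EF_E = 9+9 = 18
ES_F = max(EF_A=9, EF_B=10) = 10; EF_F = 10+11 = 21
ES_G = max(EF_A=9, EF_B=10) = 10; EF_G = 10+5 = 15
ES_H = max(EF_C=6, EF_D=23, EF_E=18, EF_F=21, EF_G=15) = 23; EF_H = 23+4 = 27
Expected project duration μ = 27 days. Critical path: B → D → H.

Backward pass:
LF_H = 27; LS_H = 27−4 = 23
LF_G = LS_H = 23; LS_G = 23−5 = 18
LF_F = LS_H = 23; LS_F = 23−11 = 12
LF_E = LS_H = 23; LS_E = 23−9 = 14
LF_D = LS_H = 23; LS_D = 23−13 = 10
LF_C = min(LS_E=14, LS_H=23) = 14; LS_C = 14−6 = 8
LF_B = min(LS_D=10, LS_F=12, LS_G=18) = 10; LS_B = 10−10 = 0
LF_A = min(LS_E=14, LS_F=12, LS_G=18) = 12; LS_A = 12−9 = 3
Slack_E = LS_E − ES_E = 14 − 9 = 5

5 days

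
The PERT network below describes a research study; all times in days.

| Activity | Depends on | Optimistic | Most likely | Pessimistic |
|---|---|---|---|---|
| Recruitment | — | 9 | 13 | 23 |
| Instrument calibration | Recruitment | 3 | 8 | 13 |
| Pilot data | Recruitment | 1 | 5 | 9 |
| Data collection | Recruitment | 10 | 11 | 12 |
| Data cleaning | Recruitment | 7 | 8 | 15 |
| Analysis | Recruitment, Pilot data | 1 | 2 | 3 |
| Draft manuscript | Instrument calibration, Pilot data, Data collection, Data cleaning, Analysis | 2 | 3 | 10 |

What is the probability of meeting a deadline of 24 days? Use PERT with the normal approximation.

te_Recruitment = (9 + 4·13 + 23)/6 = 84/6 = 14; σ²_Recruitment = ((23−9)/6)² = 5.444
te_Instrument calibration = (3 + 4·8 + 13)/6 = 48/6 = 8; σ²_Instrument calibration = ((13−3)/6)² = 2.778
te_Pilot data = (1 + 4·5 + 9)/6 = 30/6 = 5; σ²_Pilot data = ((9−1)/6)² = 1.778
te_Data collection = (10 + 4·11 + 12)/6 = 66/6 = 11; σ²_Data collection = ((12−10)/6)² = 0.111
te_Data cleaning = (7 + 4·8 + 15)/6 = 54/6 = 9; σ²_Data cleaning = ((15−7)/6)² = 1.778
te_Analysis = (1 + 4·2 + 3)/6 = 12/6 = 2; σ²_Analysis = ((3−1)/6)² = 0.111
te_Draft manuscript = (2 + 4·3 + 10)/6 = 24/6 = 4; σ²_Draft manuscript = ((10−2)/6)² = 1.778

Forward pass:
ES_Recruitment = 0; EF_Recruitment = 14
ES_Instrument calibration = 14; EF_Instrument calibration = 14+8 = 22
ES_Pilot data = 14; EF_Pilot data = 14+5 = 19
ES_Data collection = 14; EF_Data collection = 14+11 = 25
ES_Data cleaning = 14; EF_Data cleaning = 14+9 = 23
ES_Analysis = max(EF_Recruitment=14, EF_Pilot data=19) = 19; EF_Analysis = 19+2 = 21
ES_Draft manuscript = max(EF_Instrument calibration=22, EF_Pilot data=19, EF_Data collection=25, EF_Data cleaning=23, EF_Analysis=21) = 25; EF_Draft manuscript = 25+4 = 29
Expected project duration μ = 29 days. Critical path: Recruitment → Data collection → Draft manuscript.

Variance along critical path = 5.444 + 0.111 + 1.778 = 7.333; σ = √7.333 = 2.708 days.
Z = (24 − 29) / 2.708 = -1.846
P(T ≤ 24) = Φ(-1.846) ≈ 0.032

0.032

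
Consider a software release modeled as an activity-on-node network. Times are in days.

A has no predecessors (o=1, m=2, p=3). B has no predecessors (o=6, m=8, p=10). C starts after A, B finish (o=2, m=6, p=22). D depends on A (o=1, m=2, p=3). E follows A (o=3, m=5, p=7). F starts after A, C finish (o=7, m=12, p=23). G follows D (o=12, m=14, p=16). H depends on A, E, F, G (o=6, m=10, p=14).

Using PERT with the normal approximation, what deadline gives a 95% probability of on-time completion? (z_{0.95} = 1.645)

te_A = (1 + 4·2 + 3)/6 = 12/6 = 2; σ²_A = ((3−1)/6)² = 0.111
te_B = (6 + 4·8 + 10)/6 = 48/6 = 8; σ²_B = ((10−6)/6)² = 0.444
te_C = (2 + 4·6 + 22)/6 = 48/6 = 8; σ²_C = ((22−2)/6)² = 11.111
te_D = (1 + 4·2 + 3)/6 = 12/6 = 2; σ²_D = ((3−1)/6)² = 0.111
te_E = (3 + 4·5 + 7)/6 = 30/6 = 5; σ²_E = ((7−3)/6)² = 0.444
te_F = (7 + 4·12 + 23)/6 = 78/6 = 13; σ²_F = ((23−7)/6)² = 7.111
te_G = (12 + 4·14 + 16)/6 = 84/6 = 14; σ²_G = ((16−12)/6)² = 0.444
te_H = (6 + 4·10 + 14)/6 = 60/6 = 10; σ²_H = ((14−6)/6)² = 1.778

Forward pass:
ES_A = 0; EF_A = 2
ES_B = 0; EF_B = 8
ES_C = max(EF_A=2, EF_B=8) = 8; EF_C = 8+8 = 16
ES_D = 2; EF_D = 2+2 = 4
ES_E = 2; EF_E = 2+5 = 7
ES_F = max(EF_A=2, EF_C=16) = 16; EF_F = 16+13 = 29
ES_G = 4; EF_G = 4+14 = 18
ES_H = max(EF_A=2, EF_E=7, EF_F=29, EF_G=18) = 29; EF_H = 29+10 = 39
Expected project duration μ = 39 days. Critical path: B → C → F → H.

Variance along critical path = 0.444 + 11.111 + 7.111 + 1.778 = 20.444; σ = 4.522 days.
D = μ + z·σ = 39 + 1.645·4.522 = 46.4 days

46.4 days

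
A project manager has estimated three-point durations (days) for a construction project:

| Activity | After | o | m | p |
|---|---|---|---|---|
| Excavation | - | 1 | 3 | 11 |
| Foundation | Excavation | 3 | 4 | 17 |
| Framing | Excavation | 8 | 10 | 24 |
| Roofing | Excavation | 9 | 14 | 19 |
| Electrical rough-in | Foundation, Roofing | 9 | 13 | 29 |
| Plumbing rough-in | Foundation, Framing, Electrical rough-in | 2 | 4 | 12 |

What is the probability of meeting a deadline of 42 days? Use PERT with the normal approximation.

te_Excavation = (1 + 4·3 + 11)/6 = 24/6 = 4; σ²_Excavation = ((11−1)/6)² = 2.778
te_Foundation = (3 + 4·4 + 17)/6 = 36/6 = 6; σ²_Foundation = ((17−3)/6)² = 5.444
te_Framing = (8 + 4·10 + 24)/6 = 72/6 = 12; σ²_Framing = ((24−8)/6)² = 7.111
te_Roofing = (9 + 4·14 + 19)/6 = 84/6 = 14; σ²_Roofing = ((19−9)/6)² = 2.778
te_Electrical rough-in = (9 + 4·13 + 29)/6 = 90/6 = 15; σ²_Electrical rough-in = ((29−9)/6)² = 11.111
te_Plumbing rough-in = (2 + 4·4 + 12)/6 = 30/6 = 5; σ²_Plumbing rough-in = ((12−2)/6)² = 2.778

Forward pass:
ES_Excavation = 0; EF_Excavation = 4
ES_Foundation = 4; EF_Foundation = 4+6 = 10
ES_Framing = 4; EF_Framing = 4+12 = 16
ES_Roofing = 4; EF_Roofing = 4+14 = 18
ES_Electrical rough-in = max(EF_Foundation=10, EF_Roofing=18) = 18; EF_Electrical rough-in = 18+15 = 33
ES_Plumbing rough-in = max(EF_Foundation=10, EF_Framing=16, EF_Electrical rough-in=33) = 33; EF_Plumbing rough-in = 33+5 = 38
Expected project duration μ = 38 days. Critical path: Excavation → Roofing → Electrical rough-in → Plumbing rough-in.

Variance along critical path = 2.778 + 2.778 + 11.111 + 2.778 = 19.444; σ = √19.444 = 4.410 days.
Z = (42 − 38) / 4.410 = 0.907
P(T ≤ 42) = Φ(0.907) ≈ 0.818

0.818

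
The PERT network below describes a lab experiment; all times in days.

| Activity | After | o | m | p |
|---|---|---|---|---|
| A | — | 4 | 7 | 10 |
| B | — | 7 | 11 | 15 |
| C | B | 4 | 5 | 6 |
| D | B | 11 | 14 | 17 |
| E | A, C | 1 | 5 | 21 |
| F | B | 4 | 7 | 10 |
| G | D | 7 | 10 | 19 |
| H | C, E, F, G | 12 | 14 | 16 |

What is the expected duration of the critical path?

te_A = (4 + 4·7 + 10)/6 = 42/6 = 7
te_B = (7 + 4·11 + 15)/6 = 66/6 = 11
te_C = (4 + 4·5 + 6)/6 = 30/6 = 5
te_D = (11 + 4·14 + 17)/6 = 84/6 = 14
te_E = (1 + 4·5 + 21)/6 = 42/6 = 7
te_F = (4 + 4·7 + 10)/6 = 42/6 = 7
te_G = (7 + 4·10 + 19)/6 = 66/6 = 11
te_H = (12 + 4·14 + 16)/6 = 84/6 = 14

Forward pass:
ES_A = 0; EF_A = 7
ES_B = 0; EF_B = 11
ES_C = 11; EF_C = 11+5 = 16
ES_D = 11; EF_D = 11+14 = 25
ES_E = max(EF_A=7, EF_C=16) = 16; EF_E = 16+7 = 23
ES_F = 11; EF_F = 11+7 = 18
ES_G = 25; EF_G = 25+11 = 36
ES_H = max(EF_C=16, EF_E=23, EF_F=18, EF_G=36) = 36; EF_H = 36+14 = 50
Expected project duration μ = 50 days. Critical path: B → D → G → H.

50 days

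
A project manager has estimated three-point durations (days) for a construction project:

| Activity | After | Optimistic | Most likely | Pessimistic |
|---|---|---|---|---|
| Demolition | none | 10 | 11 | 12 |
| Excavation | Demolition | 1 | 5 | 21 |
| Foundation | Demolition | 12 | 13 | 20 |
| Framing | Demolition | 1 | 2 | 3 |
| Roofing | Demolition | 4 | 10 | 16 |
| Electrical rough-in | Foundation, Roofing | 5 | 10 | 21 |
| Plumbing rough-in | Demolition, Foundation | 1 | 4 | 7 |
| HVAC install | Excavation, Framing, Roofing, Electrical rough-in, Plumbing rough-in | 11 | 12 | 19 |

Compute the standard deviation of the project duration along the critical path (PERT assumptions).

te_Demolition = (10 + 4·11 + 12)/6 = 66/6 = 11; σ²_Demolition = ((12−10)/6)² = 0.111
te_Excavation = (1 + 4·5 + 21)/6 = 42/6 = 7; σ²_Excavation = ((21−1)/6)² = 11.111
te_Foundation = (12 + 4·13 + 20)/6 = 84/6 = 14; σ²_Foundation = ((20−12)/6)² = 1.778
te_Framing = (1 + 4·2 + 3)/6 = 12/6 = 2; σ²_Framing = ((3−1)/6)² = 0.111
te_Roofing = (4 + 4·10 + 16)/6 = 60/6 = 10; σ²_Roofing = ((16−4)/6)² = 4.000
te_Electrical rough-in = (5 + 4·10 + 21)/6 = 66/6 = 11; σ²_Electrical rough-in = ((21−5)/6)² = 7.111
te_Plumbing rough-in = (1 + 4·4 + 7)/6 = 24/6 = 4; σ²_Plumbing rough-in = ((7−1)/6)² = 1.000
te_HVAC install = (11 + 4·12 + 19)/6 = 78/6 = 13; σ²_HVAC install = ((19−11)/6)² = 1.778

Forward pass:
ES_Demolition = 0; EF_Demolition = 11
ES_Excavation = 11; EF_Excavation = 11+7 = 18
ES_Foundation = 11; EF_Foundation = 11+14 = 25
ES_Framing = 11; EF_Framing = 11+2 = 13
ES_Roofing = 11; EF_Roofing = 11+10 = 21
ES_Electrical rough-in = max(EF_Foundation=25, EF_Roofing=21) = 25; EF_Electrical rough-in = 25+11 = 36
ES_Plumbing rough-in = max(EF_Demolition=11, EF_Foundation=25) = 25; EF_Plumbing rough-in = 25+4 = 29
ES_HVAC install = max(EF_Excavation=18, EF_Framing=13, EF_Roofing=21, EF_Electrical rough-in=36, EF_Plumbing rough-in=29) = 36; EF_HVAC install = 36+13 = 49
Expected project duration μ = 49 days. Critical path: Demolition → Foundation → Electrical rough-in → HVAC install.

Variance along critical path = 0.111 + 1.778 + 7.111 + 1.778 = 10.778
σ = √10.778 = 3.283 days

3.28 days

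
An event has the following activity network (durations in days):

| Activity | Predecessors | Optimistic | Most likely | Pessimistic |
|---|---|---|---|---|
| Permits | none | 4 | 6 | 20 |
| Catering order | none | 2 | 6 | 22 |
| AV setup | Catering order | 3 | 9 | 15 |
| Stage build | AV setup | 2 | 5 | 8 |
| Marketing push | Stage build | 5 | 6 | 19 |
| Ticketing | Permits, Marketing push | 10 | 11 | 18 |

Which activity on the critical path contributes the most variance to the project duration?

te_Permits = (4 + 4·6 + 20)/6 = 48/6 = 8; σ²_Permits = ((20−4)/6)² = 7.111
te_Catering order = (2 + 4·6 + 22)/6 = 48/6 = 8; σ²_Catering order = ((22−2)/6)² = 11.111
te_AV setup = (3 + 4·9 + 15)/6 = 54/6 = 9; σ²_AV setup = ((15−3)/6)² = 4.000
te_Stage build = (2 + 4·5 + 8)/6 = 30/6 = 5; σ²_Stage build = ((8−2)/6)² = 1.000
te_Marketing push = (5 + 4·6 + 19)/6 = 48/6 = 8; σ²_Marketing push = ((19−5)/6)² = 5.444
te_Ticketing = (10 + 4·11 + 18)/6 = 72/6 = 12; σ²_Ticketing = ((18−10)/6)² = 1.778

Forward pass:
ES_Permits = 0; EF_Permits = 8
ES_Catering order = 0; EF_Catering order = 8
ES_AV setup = 8; EF_AV setup = 8+9 = 17
ES_Stage build = 17; EF_Stage build = 17+5 = 22
ES_Marketing push = 22; EF_Marketing push = 22+8 = 30
ES_Ticketing = max(EF_Permits=8, EF_Marketing push=30) = 30; EF_Ticketing = 30+12 = 42
Expected project duration μ = 42 days. Critical path: Catering order → AV setup → Stage build → Marketing push → Ticketing.

Variances on critical path: σ²_Catering order=11.111, σ²_AV setup=4.000, σ²_Stage build=1.000, σ²_Marketing push=5.444, σ²_Ticketing=1.778.
Largest is σ²_Catering order = 11.111.

Catering order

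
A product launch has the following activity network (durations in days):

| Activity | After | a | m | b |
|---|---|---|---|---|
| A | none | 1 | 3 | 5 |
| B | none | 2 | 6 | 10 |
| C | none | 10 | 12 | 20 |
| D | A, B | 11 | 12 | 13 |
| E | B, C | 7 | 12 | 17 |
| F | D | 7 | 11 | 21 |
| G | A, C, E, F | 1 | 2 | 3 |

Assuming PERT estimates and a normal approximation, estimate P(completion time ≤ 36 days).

0.929

te_A = (1 + 4·3 + 5)/6 = 18/6 = 3; σ²_A = ((5−1)/6)² = 0.444
te_B = (2 + 4·6 + 10)/6 = 36/6 = 6; σ²_B = ((10−2)/6)² = 1.778
te_C = (10 + 4·12 + 20)/6 = 78/6 = 13; σ²_C = ((20−10)/6)² = 2.778
te_D = (11 + 4·12 + 13)/6 = 72/6 = 12; σ²_D = ((13−11)/6)² = 0.111
te_E = (7 + 4·12 + 17)/6 = 72/6 = 12; σ²_E = ((17−7)/6)² = 2.778
te_F = (7 + 4·11 + 21)/6 = 72/6 = 12; σ²_F = ((21−7)/6)² = 5.444
te_G = (1 + 4·2 + 3)/6 = 12/6 = 2; σ²_G = ((3−1)/6)² = 0.111

Forward pass:
ES_A = 0; EF_A = 3
ES_B = 0; EF_B = 6
ES_C = 0; EF_C = 13
ES_D = max(EF_A=3, EF_B=6) = 6; EF_D = 6+12 = 18
ES_E = max(EF_B=6, EF_C=13) = 13; EF_E = 13+12 = 25
ES_F = 18; EF_F = 18+12 = 30
ES_G = max(EF_A=3, EF_C=13, EF_E=25, EF_F=30) = 30; EF_G = 30+2 = 32
Expected project duration μ = 32 days. Critical path: B → D → F → G.

Variance along critical path = 1.778 + 0.111 + 5.444 + 0.111 = 7.444; σ = √7.444 = 2.728 days.
Z = (36 − 32) / 2.728 = 1.466
P(T ≤ 36) = Φ(1.466) ≈ 0.929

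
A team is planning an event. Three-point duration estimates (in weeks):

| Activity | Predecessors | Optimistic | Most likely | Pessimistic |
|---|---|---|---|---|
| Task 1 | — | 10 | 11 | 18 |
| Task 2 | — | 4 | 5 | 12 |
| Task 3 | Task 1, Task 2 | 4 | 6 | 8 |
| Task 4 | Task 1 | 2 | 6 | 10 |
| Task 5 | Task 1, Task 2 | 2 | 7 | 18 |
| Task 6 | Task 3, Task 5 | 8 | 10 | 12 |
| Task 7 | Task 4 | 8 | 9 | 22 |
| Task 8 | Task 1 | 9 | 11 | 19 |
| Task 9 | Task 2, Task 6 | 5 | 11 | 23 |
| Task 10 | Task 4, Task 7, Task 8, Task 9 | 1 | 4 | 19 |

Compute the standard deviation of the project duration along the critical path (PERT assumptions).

te_Task 1 = (10 + 4·11 + 18)/6 = 72/6 = 12; σ²_Task 1 = ((18−10)/6)² = 1.778
te_Task 2 = (4 + 4·5 + 12)/6 = 36/6 = 6; σ²_Task 2 = ((12−4)/6)² = 1.778
te_Task 3 = (4 + 4·6 + 8)/6 = 36/6 = 6; σ²_Task 3 = ((8−4)/6)² = 0.444
te_Task 4 = (2 + 4·6 + 10)/6 = 36/6 = 6; σ²_Task 4 = ((10−2)/6)² = 1.778
te_Task 5 = (2 + 4·7 + 18)/6 = 48/6 = 8; σ²_Task 5 = ((18−2)/6)² = 7.111
te_Task 6 = (8 + 4·10 + 12)/6 = 60/6 = 10; σ²_Task 6 = ((12−8)/6)² = 0.444
te_Task 7 = (8 + 4·9 + 22)/6 = 66/6 = 11; σ²_Task 7 = ((22−8)/6)² = 5.444
te_Task 8 = (9 + 4·11 + 19)/6 = 72/6 = 12; σ²_Task 8 = ((19−9)/6)² = 2.778
te_Task 9 = (5 + 4·11 + 23)/6 = 72/6 = 12; σ²_Task 9 = ((23−5)/6)² = 9.000
te_Task 10 = (1 + 4·4 + 19)/6 = 36/6 = 6; σ²_Task 10 = ((19−1)/6)² = 9.000

Forward pass:
ES_Task 1 = 0; EF_Task 1 = 12
ES_Task 2 = 0; EF_Task 2 = 6
ES_Task 3 = max(EF_Task 1=12, EF_Task 2=6) = 12; EF_Task 3 = 12+6 = 18
ES_Task 4 = 12; EF_Task 4 = 12+6 = 18
ES_Task 5 = max(EF_Task 1=12, EF_Task 2=6) = 12; EF_Task 5 = 12+8 = 20
ES_Task 6 = max(EF_Task 3=18, EF_Task 5=20) = 20; EF_Task 6 = 20+10 = 30
ES_Task 7 = 18; EF_Task 7 = 18+11 = 29
ES_Task 8 = 12; EF_Task 8 = 12+12 = 24
ES_Task 9 = max(EF_Task 2=6, EF_Task 6=30) = 30; EF_Task 9 = 30+12 = 42
ES_Task 10 = max(EF_Task 4=18, EF_Task 7=29, EF_Task 8=24, EF_Task 9=42) = 42; EF_Task 10 = 42+6 = 48
Expected project duration μ = 48 weeks. Critical path: Task 1 → Task 5 → Task 6 → Task 9 → Task 10.

Variance along critical path = 1.778 + 7.111 + 0.444 + 9.000 + 9.000 = 27.333
σ = √27.333 = 5.228 weeks

5.23 weeks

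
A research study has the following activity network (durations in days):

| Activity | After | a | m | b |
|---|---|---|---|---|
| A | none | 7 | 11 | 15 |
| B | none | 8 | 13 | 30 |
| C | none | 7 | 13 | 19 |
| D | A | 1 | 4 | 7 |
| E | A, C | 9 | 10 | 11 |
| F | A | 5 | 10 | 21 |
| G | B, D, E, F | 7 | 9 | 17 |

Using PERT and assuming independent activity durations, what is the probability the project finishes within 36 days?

0.873

te_A = (7 + 4·11 + 15)/6 = 66/6 = 11; σ²_A = ((15−7)/6)² = 1.778
te_B = (8 + 4·13 + 30)/6 = 90/6 = 15; σ²_B = ((30−8)/6)² = 13.444
te_C = (7 + 4·13 + 19)/6 = 78/6 = 13; σ²_C = ((19−7)/6)² = 4.000
te_D = (1 + 4·4 + 7)/6 = 24/6 = 4; σ²_D = ((7−1)/6)² = 1.000
te_E = (9 + 4·10 + 11)/6 = 60/6 = 10; σ²_E = ((11−9)/6)² = 0.111
te_F = (5 + 4·10 + 21)/6 = 66/6 = 11; σ²_F = ((21−5)/6)² = 7.111
te_G = (7 + 4·9 + 17)/6 = 60/6 = 10; σ²_G = ((17−7)/6)² = 2.778

Forward pass:
ES_A = 0; EF_A = 11
ES_B = 0; EF_B = 15
ES_C = 0; EF_C = 13
ES_D = 11; EF_D = 11+4 = 15
ES_E = max(EF_A=11, EF_C=13) = 13; EF_E = 13+10 = 23
ES_F = 11; EF_F = 11+11 = 22
ES_G = max(EF_B=15, EF_D=15, EF_E=23, EF_F=22) = 23; EF_G = 23+10 = 33
Expected project duration μ = 33 days. Critical path: C → E → G.

Variance along critical path = 4.000 + 0.111 + 2.778 = 6.889; σ = √6.889 = 2.625 days.
Z = (36 − 33) / 2.625 = 1.143
P(T ≤ 36) = Φ(1.143) ≈ 0.873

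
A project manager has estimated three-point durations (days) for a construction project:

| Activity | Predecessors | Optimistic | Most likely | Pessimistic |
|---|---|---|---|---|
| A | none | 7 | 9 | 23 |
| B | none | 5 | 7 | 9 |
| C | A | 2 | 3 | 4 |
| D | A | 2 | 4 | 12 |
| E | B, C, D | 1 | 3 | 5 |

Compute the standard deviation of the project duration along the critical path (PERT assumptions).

3.21 days

te_A = (7 + 4·9 + 23)/6 = 66/6 = 11; σ²_A = ((23−7)/6)² = 7.111
te_B = (5 + 4·7 + 9)/6 = 42/6 = 7; σ²_B = ((9−5)/6)² = 0.444
te_C = (2 + 4·3 + 4)/6 = 18/6 = 3; σ²_C = ((4−2)/6)² = 0.111
te_D = (2 + 4·4 + 12)/6 = 30/6 = 5; σ²_D = ((12−2)/6)² = 2.778
te_E = (1 + 4·3 + 5)/6 = 18/6 = 3; σ²_E = ((5−1)/6)² = 0.444

Forward pass:
ES_A = 0; EF_A = 11
ES_B = 0; EF_B = 7
ES_C = 11; EF_C = 11+3 = 14
ES_D = 11; EF_D = 11+5 = 16
ES_E = max(EF_B=7, EF_C=14, EF_D=16) = 16; EF_E = 16+3 = 19
Expected project duration μ = 19 days. Critical path: A → D → E.

Variance along critical path = 7.111 + 2.778 + 0.444 = 10.333
σ = √10.333 = 3.215 days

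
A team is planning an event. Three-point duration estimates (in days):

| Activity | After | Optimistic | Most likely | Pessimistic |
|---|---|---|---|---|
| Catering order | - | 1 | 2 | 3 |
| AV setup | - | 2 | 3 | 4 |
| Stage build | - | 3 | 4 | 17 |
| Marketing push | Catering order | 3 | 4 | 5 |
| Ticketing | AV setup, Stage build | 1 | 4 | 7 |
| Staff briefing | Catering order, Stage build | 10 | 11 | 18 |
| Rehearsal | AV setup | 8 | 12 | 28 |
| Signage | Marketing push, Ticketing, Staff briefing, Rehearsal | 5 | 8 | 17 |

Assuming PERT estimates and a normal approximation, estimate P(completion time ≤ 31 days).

te_Catering order = (1 + 4·2 + 3)/6 = 12/6 = 2; σ²_Catering order = ((3−1)/6)² = 0.111
te_AV setup = (2 + 4·3 + 4)/6 = 18/6 = 3; σ²_AV setup = ((4−2)/6)² = 0.111
te_Stage build = (3 + 4·4 + 17)/6 = 36/6 = 6; σ²_Stage build = ((17−3)/6)² = 5.444
te_Marketing push = (3 + 4·4 + 5)/6 = 24/6 = 4; σ²_Marketing push = ((5−3)/6)² = 0.111
te_Ticketing = (1 + 4·4 + 7)/6 = 24/6 = 4; σ²_Ticketing = ((7−1)/6)² = 1.000
te_Staff briefing = (10 + 4·11 + 18)/6 = 72/6 = 12; σ²_Staff briefing = ((18−10)/6)² = 1.778
te_Rehearsal = (8 + 4·12 + 28)/6 = 84/6 = 14; σ²_Rehearsal = ((28−8)/6)² = 11.111
te_Signage = (5 + 4·8 + 17)/6 = 54/6 = 9; σ²_Signage = ((17−5)/6)² = 4.000

Forward pass:
ES_Catering order = 0; EF_Catering order = 2
ES_AV setup = 0; EF_AV setup = 3
ES_Stage build = 0; EF_Stage build = 6
ES_Marketing push = 2; EF_Marketing push = 2+4 = 6
ES_Ticketing = max(EF_AV setup=3, EF_Stage build=6) = 6; EF_Ticketing = 6+4 = 10
ES_Staff briefing = max(EF_Catering order=2, EF_Stage build=6) = 6; EF_Staff briefing = 6+12 = 18
ES_Rehearsal = 3; EF_Rehearsal = 3+14 = 17
ES_Signage = max(EF_Marketing push=6, EF_Ticketing=10, EF_Staff briefing=18, EF_Rehearsal=17) = 18; EF_Signage = 18+9 = 27
Expected project duration μ = 27 days. Critical path: Stage build → Staff briefing → Signage.

Variance along critical path = 5.444 + 1.778 + 4.000 = 11.222; σ = √11.222 = 3.350 days.
Z = (31 − 27) / 3.350 = 1.194
P(T ≤ 31) = Φ(1.194) ≈ 0.884

0.884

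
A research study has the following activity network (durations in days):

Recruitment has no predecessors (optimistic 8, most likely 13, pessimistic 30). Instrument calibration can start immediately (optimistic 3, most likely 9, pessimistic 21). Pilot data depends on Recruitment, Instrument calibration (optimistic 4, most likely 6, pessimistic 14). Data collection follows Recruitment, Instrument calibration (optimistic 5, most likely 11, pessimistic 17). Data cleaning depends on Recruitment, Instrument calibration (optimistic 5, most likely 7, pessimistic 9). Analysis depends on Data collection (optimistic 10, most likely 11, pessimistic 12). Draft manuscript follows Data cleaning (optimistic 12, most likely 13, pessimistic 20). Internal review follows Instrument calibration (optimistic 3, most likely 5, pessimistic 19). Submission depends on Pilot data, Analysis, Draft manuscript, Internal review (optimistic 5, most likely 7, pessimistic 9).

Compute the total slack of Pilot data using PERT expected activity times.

te_Recruitment = (8 + 4·13 + 30)/6 = 90/6 = 15
te_Instrument calibration = (3 + 4·9 + 21)/6 = 60/6 = 10
te_Pilot data = (4 + 4·6 + 14)/6 = 42/6 = 7
te_Data collection = (5 + 4·11 + 17)/6 = 66/6 = 11
te_Data cleaning = (5 + 4·7 + 9)/6 = 42/6 = 7
te_Analysis = (10 + 4·11 + 12)/6 = 66/6 = 11
te_Draft manuscript = (12 + 4·13 + 20)/6 = 84/6 = 14
te_Internal review = (3 + 4·5 + 19)/6 = 42/6 = 7
te_Submission = (5 + 4·7 + 9)/6 = 42/6 = 7

Forward pass:
ES_Recruitment = 0; EF_Recruitment = 15
ES_Instrument calibration = 0; EF_Instrument calibration = 10
ES_Pilot data = max(EF_Recruitment=15, EF_Instrument calibration=10) = 15; EF_Pilot data = 15+7 = 22
ES_Data collection = max(EF_Recruitment=15, EF_Instrument calibration=10) = 15; EF_Data collection = 15+11 = 26
ES_Data cleaning = max(EF_Recruitment=15, EF_Instrument calibration=10) = 15; EF_Data cleaning = 15+7 = 22
ES_Analysis = 26; EF_Analysis = 26+11 = 37
ES_Draft manuscript = 22; EF_Draft manuscript = 22+14 = 36
ES_Internal review = 10; EF_Internal review = 10+7 = 17
ES_Submission = max(EF_Pilot data=22, EF_Analysis=37, EF_Draft manuscript=36, EF_Internal review=17) = 37; EF_Submission = 37+7 = 44
Expected project duration μ = 44 days. Critical path: Recruitment → Data collection → Analysis → Submission.

Backward pass:
LF_Submission = 44; LS_Submission = 44−7 = 37
LF_Internal review = LS_Submission = 37; LS_Internal review = 37−7 = 30
LF_Draft manuscript = LS_Submission = 37; LS_Draft manuscript = 37−14 = 23
LF_Analysis = LS_Submission = 37; LS_Analysis = 37−11 = 26
LF_Data cleaning = LS_Draft manuscript = 23; LS_Data cleaning = 23−7 = 16
LF_Data collection = LS_Analysis = 26; LS_Data collection = 26−11 = 15
LF_Pilot data = LS_Submission = 37; LS_Pilot data = 37−7 = 30
LF_Instrument calibration = min(LS_Pilot data=30, LS_Data collection=15, LS_Data cleaning=16, LS_Internal review=30) = 15; LS_Instrument calibration = 15−10 = 5
LF_Recruitment = min(LS_Pilot data=30, LS_Data collection=15, LS_Data cleaning=16) = 15; LS_Recruitment = 15−15 = 0
Slack_Pilot data = LS_Pilot data − ES_Pilot data = 30 − 15 = 15

15 days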